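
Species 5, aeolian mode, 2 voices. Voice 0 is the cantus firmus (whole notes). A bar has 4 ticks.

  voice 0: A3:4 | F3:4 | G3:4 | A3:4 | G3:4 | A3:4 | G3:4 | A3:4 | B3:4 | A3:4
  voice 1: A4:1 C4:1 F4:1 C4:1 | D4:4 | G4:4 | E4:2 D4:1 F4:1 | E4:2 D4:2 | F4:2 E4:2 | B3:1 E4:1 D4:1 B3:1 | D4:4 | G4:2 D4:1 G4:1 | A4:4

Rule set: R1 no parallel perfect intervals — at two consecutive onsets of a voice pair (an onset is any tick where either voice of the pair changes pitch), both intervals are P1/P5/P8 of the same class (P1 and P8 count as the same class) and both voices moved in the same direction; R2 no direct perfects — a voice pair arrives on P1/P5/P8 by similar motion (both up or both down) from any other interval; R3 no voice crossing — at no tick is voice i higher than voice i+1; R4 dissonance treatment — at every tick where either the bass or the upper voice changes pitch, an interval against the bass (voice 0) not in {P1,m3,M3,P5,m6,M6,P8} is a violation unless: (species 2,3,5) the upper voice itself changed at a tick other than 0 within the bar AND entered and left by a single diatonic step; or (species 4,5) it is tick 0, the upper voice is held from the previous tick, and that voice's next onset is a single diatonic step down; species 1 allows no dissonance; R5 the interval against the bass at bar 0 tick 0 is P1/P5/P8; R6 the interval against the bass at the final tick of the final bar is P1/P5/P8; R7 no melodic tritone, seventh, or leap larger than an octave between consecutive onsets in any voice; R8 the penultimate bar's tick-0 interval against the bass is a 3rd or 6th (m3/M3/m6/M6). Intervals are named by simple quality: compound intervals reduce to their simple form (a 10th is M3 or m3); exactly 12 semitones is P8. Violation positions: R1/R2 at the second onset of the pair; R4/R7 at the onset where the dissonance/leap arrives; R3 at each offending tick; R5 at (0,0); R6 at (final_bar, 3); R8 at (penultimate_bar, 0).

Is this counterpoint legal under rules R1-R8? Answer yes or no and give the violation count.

bar 0: v0=A3 v1=A4 (P8)
bar 1: v0=F3 v1=D4 (M6)
bar 2: v0=G3 v1=G4 (P8)
bar 3: v0=A3 v1=E4 (P5)
bar 4: v0=G3 v1=E4 (M6)
bar 5: v0=A3 v1=F4 (m6)
bar 6: v0=G3 v1=B3 (M3)
bar 7: v0=A3 v1=D4 (P4)
bar 8: v0=B3 v1=G4 (m6)
bar 9: v0=A3 v1=A4 (P8)
  R2 @ bar2.0: F3/D4 M6 -> G3/G4 P8 similar
  R4 @ bar3.2: A3/D4 P4 untreated
  R4 @ bar7.0: A3/D4 P4 untreated

No (3 violations)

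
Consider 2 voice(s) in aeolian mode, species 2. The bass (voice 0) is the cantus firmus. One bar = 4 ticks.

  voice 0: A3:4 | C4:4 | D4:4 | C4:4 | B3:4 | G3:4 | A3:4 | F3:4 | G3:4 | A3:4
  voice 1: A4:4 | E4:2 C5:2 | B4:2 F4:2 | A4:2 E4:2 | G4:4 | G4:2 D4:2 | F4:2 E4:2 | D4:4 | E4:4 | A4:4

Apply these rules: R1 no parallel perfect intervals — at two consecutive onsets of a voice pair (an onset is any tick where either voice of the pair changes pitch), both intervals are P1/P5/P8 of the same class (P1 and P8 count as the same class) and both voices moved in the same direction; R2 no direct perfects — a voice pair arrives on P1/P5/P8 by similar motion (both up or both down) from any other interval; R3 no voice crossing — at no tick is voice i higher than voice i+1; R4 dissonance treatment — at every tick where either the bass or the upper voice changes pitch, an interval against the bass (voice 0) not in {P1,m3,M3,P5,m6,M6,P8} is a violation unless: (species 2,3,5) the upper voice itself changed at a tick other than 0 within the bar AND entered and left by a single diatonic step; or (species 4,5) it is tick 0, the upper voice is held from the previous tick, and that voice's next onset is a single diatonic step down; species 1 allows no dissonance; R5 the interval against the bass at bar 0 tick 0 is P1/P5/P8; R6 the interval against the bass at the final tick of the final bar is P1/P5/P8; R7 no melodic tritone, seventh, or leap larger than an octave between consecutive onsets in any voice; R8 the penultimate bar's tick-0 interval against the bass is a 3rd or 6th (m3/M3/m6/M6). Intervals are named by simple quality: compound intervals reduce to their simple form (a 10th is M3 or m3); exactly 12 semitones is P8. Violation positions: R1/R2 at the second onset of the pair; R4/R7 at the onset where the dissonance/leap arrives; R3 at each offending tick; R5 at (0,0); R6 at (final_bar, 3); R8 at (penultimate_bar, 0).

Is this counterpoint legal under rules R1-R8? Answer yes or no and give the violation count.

No (2 violations)

bar 0: v0=A3 v1=A4 (P8)
bar 1: v0=C4 v1=E4 (M3)
bar 2: v0=D4 v1=B4 (M6)
bar 3: v0=C4 v1=A4 (M6)
bar 4: v0=B3 v1=G4 (m6)
bar 5: v0=G3 v1=G4 (P8)
bar 6: v0=A3 v1=F4 (m6)
bar 7: v0=F3 v1=D4 (M6)
bar 8: v0=G3 v1=E4 (M6)
bar 9: v0=A3 v1=A4 (P8)
  R7 @ bar2.2: B4->F4 leap 6st
  R2 @ bar9.0: G3/E4 M6 -> A3/A4 P8 similar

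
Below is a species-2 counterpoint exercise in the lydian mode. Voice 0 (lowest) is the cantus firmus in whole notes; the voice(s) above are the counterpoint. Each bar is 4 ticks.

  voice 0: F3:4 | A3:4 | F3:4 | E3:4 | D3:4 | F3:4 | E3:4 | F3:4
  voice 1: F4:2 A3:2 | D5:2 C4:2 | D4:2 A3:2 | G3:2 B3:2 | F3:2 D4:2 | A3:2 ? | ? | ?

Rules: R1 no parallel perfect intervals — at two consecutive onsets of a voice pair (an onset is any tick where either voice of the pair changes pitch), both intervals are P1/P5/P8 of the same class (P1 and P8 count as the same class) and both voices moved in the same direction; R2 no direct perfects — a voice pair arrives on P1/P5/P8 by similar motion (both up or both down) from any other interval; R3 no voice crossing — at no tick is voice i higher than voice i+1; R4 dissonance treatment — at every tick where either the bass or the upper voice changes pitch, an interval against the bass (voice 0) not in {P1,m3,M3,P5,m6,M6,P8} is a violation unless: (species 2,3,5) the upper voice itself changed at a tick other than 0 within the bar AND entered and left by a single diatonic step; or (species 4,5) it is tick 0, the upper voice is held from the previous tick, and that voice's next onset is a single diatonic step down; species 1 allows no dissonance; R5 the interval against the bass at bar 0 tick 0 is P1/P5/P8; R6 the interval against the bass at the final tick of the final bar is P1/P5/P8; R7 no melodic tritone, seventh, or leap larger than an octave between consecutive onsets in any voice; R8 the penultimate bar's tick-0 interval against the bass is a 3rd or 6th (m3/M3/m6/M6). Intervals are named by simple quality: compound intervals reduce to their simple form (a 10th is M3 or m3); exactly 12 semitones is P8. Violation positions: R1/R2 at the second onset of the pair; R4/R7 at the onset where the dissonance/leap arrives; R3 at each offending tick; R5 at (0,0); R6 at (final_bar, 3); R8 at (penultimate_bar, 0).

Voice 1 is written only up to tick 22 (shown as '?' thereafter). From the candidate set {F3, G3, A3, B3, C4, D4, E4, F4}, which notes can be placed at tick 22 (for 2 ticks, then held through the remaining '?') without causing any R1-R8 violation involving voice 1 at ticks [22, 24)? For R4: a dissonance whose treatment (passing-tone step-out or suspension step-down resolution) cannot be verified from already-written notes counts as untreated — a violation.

F3: legal
G3: violates R4
A3: legal
B3: violates R4
C4: legal
D4: legal
E4: violates R4
F4: legal

{A3, C4, D4, F3, F4}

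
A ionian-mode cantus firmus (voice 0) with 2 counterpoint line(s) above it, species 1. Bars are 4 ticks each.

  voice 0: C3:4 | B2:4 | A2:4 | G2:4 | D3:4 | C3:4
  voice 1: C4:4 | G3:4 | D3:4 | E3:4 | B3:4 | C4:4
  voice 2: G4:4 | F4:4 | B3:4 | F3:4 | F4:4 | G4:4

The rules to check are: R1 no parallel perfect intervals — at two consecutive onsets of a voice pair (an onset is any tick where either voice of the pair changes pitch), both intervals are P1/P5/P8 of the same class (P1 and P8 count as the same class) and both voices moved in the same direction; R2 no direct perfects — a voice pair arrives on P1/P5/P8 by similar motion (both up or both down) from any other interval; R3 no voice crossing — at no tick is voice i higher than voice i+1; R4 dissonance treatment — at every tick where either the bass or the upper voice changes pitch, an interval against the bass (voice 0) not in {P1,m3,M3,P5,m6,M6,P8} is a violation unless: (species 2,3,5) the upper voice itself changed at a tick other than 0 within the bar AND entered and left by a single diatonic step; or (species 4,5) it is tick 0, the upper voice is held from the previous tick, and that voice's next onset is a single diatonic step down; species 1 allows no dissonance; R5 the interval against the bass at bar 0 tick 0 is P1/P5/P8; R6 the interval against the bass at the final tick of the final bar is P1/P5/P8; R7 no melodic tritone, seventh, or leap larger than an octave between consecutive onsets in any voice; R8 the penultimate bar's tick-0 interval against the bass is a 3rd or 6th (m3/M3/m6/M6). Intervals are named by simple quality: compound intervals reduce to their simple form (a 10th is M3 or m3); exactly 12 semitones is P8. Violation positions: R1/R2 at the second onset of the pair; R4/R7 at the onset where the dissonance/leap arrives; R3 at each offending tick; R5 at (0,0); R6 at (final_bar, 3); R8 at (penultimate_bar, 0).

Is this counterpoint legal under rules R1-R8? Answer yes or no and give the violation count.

No (7 violations)

bar 0: v0=C3 v1=C4 v2=G4 (P5)
bar 1: v0=B2 v1=G3 v2=F4 (TT)
bar 2: v0=A2 v1=D3 v2=B3 (M2)
bar 3: v0=G2 v1=E3 v2=F3 (m7)
bar 4: v0=D3 v1=B3 v2=F4 (m3)
bar 5: v0=C3 v1=C4 v2=G4 (P5)
  R4 @ bar1.0: B2/F4 TT untreated
  R4 @ bar2.0: A2/D3 P4 untreated
  R4 @ bar2.0: A2/B3 M2 untreated
  R7 @ bar2.0: F4->B3 leap 6st
  R4 @ bar3.0: G2/F3 m7 untreated
  R7 @ bar3.0: B3->F3 leap 6st
  R2 @ bar5.0: B3/F4 TT -> C4/G4 P5 similar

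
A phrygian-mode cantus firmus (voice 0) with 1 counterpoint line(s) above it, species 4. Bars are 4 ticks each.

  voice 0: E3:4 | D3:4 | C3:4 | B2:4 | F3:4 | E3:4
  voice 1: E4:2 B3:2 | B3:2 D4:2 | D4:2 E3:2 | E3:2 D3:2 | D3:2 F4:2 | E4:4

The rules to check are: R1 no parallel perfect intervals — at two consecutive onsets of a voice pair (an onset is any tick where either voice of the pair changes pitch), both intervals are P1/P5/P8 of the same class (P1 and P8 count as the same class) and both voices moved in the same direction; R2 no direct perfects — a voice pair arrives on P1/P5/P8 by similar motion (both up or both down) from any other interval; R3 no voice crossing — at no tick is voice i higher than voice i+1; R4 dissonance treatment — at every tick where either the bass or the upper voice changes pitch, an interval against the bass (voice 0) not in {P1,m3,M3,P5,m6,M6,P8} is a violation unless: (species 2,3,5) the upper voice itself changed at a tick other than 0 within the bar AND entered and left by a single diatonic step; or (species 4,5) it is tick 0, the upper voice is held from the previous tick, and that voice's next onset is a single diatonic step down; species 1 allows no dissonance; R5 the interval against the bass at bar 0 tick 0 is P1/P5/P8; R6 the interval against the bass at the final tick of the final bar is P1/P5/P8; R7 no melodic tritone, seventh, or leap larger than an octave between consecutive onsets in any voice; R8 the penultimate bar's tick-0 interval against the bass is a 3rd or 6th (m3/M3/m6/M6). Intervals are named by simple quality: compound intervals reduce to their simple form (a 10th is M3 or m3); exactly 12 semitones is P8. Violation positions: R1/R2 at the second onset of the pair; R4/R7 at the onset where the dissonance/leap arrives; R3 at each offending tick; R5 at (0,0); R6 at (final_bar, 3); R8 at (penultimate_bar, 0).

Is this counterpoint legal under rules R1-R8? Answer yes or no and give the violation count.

No (7 violations)

bar 0: v0=E3 v1=E4 (P8)
bar 1: v0=D3 v1=B3 (M6)
bar 2: v0=C3 v1=D4 (M2)
bar 3: v0=B2 v1=E3 (P4)
bar 4: v0=F3 v1=D3 (m3)
bar 5: v0=E3 v1=E4 (P8)
  R4 @ bar2.0: C3/D4 M2 untreated
  R7 @ bar2.2: D4->E3 leap 10st
  R3 @ bar4.0: F3 above D3
  R7 @ bar4.0: B2->F3 leap 6st
  R3 @ bar4.1: F3 above D3
  R7 @ bar4.2: D3->F4 leap 15st
  R1 @ bar5.0: F3/F4 P8 -> E3/E4 P8 similar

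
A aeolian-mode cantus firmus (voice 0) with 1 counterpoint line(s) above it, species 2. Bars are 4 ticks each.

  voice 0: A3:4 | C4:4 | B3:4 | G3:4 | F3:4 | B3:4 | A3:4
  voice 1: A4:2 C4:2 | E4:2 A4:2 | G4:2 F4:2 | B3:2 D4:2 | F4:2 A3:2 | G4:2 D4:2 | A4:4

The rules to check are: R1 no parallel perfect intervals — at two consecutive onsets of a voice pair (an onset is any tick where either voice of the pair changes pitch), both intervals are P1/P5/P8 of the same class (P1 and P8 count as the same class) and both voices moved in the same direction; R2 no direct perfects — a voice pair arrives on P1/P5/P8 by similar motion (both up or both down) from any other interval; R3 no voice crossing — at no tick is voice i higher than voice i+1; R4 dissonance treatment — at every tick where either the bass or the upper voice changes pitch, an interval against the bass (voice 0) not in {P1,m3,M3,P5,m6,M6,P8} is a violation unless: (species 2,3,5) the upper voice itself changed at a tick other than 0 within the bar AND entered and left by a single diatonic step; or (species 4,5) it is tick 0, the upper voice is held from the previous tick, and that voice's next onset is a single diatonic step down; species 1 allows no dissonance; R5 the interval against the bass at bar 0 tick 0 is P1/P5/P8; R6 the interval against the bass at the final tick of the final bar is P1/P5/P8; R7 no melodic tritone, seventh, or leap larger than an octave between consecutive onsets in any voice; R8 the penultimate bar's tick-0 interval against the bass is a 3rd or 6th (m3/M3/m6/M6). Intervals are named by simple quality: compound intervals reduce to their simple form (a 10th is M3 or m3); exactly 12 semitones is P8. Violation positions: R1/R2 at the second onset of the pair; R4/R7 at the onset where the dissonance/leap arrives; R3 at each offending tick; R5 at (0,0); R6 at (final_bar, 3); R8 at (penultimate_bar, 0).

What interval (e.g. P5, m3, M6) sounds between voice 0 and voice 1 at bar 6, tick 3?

voice 0=A3 voice 1=A4 -> P8

P8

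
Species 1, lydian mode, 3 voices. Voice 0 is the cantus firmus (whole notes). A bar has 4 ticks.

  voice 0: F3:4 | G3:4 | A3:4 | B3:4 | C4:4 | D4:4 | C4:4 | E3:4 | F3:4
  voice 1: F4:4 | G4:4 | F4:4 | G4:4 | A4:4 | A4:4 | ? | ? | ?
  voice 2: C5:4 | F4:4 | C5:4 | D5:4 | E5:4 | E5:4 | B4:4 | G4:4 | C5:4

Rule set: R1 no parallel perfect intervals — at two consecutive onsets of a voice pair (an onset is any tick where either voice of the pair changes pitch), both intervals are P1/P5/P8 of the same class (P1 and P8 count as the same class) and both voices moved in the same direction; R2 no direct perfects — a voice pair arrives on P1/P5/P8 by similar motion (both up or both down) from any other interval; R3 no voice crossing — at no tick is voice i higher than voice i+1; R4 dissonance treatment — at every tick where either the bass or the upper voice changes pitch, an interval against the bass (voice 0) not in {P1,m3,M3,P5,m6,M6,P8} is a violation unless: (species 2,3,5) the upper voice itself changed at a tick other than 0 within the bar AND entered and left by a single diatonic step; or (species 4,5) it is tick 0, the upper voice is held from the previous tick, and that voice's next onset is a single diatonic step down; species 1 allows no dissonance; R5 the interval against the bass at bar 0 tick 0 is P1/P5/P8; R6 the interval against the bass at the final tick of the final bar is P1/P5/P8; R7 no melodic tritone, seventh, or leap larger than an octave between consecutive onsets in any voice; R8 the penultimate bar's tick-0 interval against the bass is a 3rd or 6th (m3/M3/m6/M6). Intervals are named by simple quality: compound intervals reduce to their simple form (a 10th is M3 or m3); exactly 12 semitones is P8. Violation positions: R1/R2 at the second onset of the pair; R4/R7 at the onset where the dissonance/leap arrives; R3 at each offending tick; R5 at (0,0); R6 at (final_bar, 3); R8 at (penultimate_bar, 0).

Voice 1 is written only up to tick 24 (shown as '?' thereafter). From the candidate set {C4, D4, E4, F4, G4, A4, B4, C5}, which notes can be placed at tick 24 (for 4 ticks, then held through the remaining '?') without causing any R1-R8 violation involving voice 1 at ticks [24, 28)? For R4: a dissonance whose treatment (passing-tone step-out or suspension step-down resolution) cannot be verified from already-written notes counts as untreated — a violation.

{A4}

C4: violates R2
D4: violates R4
E4: violates R1
F4: violates R4
G4: violates R1
A4: legal
B4: violates R4
C5: violates R3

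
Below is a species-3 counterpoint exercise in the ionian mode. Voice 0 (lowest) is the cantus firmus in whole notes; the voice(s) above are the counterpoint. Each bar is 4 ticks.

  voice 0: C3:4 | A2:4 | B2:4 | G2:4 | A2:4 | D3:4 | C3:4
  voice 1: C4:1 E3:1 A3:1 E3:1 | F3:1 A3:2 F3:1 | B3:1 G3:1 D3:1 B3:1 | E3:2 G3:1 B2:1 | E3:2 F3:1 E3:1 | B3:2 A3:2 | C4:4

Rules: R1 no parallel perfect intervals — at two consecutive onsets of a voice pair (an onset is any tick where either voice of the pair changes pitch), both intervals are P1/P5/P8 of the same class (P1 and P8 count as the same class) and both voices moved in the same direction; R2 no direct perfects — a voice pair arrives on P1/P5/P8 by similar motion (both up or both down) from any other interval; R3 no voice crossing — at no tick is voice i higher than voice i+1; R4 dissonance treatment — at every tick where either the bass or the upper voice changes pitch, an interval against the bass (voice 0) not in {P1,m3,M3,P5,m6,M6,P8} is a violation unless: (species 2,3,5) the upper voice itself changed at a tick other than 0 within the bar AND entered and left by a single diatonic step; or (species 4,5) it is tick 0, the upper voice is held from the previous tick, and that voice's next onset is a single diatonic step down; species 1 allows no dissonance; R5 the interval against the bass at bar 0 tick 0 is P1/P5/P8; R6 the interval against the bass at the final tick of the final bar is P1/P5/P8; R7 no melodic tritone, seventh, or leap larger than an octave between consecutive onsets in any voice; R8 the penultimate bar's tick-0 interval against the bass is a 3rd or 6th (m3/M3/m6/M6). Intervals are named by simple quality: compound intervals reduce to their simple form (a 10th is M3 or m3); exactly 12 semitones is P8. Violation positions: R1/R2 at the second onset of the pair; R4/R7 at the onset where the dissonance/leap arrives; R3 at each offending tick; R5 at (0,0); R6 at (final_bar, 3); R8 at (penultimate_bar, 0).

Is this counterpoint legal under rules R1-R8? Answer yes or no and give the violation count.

bar 0: v0=C3 v1=C4 (P8)
bar 1: v0=A2 v1=F3 (m6)
bar 2: v0=B2 v1=B3 (P8)
bar 3: v0=G2 v1=E3 (M6)
bar 4: v0=A2 v1=E3 (P5)
bar 5: v0=D3 v1=B3 (M6)
bar 6: v0=C3 v1=C4 (P8)
  R2 @ bar2.0: A2/F3 m6 -> B2/B3 P8 similar
  R7 @ bar2.0: F3->B3 leap 6st
  R2 @ bar4.0: G2/B2 M3 -> A2/E3 P5 similar

No (3 violations)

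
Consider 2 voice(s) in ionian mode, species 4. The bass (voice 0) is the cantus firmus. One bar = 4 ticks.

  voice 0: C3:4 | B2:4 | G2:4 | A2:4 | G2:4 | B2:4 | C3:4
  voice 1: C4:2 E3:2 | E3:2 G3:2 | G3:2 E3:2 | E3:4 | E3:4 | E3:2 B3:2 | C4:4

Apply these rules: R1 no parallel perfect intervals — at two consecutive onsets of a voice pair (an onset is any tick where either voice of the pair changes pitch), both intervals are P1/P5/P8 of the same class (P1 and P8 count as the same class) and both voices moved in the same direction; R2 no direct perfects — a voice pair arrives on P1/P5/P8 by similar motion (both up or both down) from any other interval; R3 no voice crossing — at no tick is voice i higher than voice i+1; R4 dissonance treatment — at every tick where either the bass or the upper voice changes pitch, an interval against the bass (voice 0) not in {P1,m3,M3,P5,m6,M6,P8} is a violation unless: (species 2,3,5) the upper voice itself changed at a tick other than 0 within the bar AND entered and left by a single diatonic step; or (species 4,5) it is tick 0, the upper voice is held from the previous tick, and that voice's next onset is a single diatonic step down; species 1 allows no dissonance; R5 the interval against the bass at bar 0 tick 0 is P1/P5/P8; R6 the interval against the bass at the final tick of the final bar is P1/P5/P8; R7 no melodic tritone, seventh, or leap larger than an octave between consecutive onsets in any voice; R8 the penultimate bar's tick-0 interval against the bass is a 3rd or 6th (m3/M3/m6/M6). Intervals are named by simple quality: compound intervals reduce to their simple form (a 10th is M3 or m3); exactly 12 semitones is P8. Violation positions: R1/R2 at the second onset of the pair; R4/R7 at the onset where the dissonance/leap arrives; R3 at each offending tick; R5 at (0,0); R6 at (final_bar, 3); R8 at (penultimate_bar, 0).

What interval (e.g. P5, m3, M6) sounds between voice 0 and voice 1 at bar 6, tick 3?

voice 0=C3 voice 1=C4 -> P8

P8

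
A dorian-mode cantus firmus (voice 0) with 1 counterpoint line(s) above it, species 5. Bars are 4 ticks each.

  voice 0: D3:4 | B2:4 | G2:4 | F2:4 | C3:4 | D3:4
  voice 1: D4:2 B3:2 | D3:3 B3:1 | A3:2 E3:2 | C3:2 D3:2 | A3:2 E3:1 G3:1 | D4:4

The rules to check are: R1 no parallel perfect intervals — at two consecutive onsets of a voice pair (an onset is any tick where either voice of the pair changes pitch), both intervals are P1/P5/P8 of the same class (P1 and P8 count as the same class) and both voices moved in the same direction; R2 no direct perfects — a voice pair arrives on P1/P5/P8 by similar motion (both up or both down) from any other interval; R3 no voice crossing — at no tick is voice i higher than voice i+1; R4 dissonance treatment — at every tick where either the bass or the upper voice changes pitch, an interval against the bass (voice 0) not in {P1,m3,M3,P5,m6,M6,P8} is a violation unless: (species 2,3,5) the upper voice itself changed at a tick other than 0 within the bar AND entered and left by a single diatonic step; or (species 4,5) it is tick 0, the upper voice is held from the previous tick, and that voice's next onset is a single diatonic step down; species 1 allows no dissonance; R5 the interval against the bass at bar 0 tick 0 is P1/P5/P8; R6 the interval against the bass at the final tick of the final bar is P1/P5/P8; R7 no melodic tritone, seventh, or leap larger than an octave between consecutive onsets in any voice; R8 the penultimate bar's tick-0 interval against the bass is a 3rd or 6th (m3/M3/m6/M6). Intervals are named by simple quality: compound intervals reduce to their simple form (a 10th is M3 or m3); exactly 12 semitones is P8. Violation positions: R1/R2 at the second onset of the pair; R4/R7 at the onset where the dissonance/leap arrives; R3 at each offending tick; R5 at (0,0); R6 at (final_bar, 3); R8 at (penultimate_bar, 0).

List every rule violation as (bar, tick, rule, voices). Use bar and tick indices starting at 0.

bar 0: v0=D3 v1=D4 downbeat P8
bar 1: v0=B2 v1=D3 downbeat m3
bar 2: v0=G2 v1=A3 downbeat M2
bar 3: v0=F2 v1=C3 downbeat P5
bar 4: v0=C3 v1=A3 downbeat M6
bar 5: v0=D3 v1=D4 downbeat P8
  -> R4 @ bar 2 tick 0 v(0, 1): G2/A3 M2 untreated
  -> R2 @ bar 3 tick 0 v(0, 1): G2/E3 M6 -> F2/C3 P5 similar
  -> R2 @ bar 5 tick 0 v(0, 1): C3/G3 P5 -> D3/D4 P8 similar

(2, 0, R4, (0, 1))
(3, 0, R2, (0, 1))
(5, 0, R2, (0, 1))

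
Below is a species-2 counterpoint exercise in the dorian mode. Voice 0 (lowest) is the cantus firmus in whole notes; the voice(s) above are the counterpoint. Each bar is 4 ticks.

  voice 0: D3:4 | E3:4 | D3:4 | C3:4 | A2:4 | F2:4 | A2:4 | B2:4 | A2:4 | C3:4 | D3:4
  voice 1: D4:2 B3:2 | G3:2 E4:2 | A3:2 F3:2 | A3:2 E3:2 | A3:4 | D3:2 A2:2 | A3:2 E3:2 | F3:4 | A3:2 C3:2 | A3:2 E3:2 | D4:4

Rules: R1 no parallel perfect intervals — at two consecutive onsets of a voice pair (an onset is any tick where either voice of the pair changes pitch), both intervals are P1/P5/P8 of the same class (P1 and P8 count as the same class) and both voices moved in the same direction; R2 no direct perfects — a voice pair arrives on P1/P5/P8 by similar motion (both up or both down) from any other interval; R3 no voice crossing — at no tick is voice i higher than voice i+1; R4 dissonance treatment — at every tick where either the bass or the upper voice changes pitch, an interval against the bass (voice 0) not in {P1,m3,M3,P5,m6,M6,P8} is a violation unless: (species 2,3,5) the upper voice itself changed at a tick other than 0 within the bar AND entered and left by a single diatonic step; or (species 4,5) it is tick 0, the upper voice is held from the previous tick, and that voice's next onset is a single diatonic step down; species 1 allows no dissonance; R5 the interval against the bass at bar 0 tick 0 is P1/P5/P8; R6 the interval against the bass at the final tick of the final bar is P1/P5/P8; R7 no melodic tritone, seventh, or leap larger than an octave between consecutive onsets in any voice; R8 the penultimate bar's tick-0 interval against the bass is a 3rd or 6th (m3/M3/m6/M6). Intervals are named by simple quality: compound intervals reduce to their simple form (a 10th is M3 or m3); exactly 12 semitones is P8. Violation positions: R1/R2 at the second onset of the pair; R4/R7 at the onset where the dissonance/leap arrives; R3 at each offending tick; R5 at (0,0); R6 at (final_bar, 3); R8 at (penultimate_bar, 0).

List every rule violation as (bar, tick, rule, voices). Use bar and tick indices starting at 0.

bar 0: v0=D3 v1=D4 downbeat P8
bar 1: v0=E3 v1=G3 downbeat m3
bar 2: v0=D3 v1=A3 downbeat P5
bar 3: v0=C3 v1=A3 downbeat M6
bar 4: v0=A2 v1=A3 downbeat P8
bar 5: v0=F2 v1=D3 downbeat M6
bar 6: v0=A2 v1=A3 downbeat P8
bar 7: v0=B2 v1=F3 downbeat TT
bar 8: v0=A2 v1=A3 downbeat P8
bar 9: v0=C3 v1=A3 downbeat M6
bar 10: v0=D3 v1=D4 downbeat P8
  -> R2 @ bar 2 tick 0 v(0, 1): E3/E4 P8 -> D3/A3 P5 similar
  -> R2 @ bar 6 tick 0 v(0, 1): F2/A2 M3 -> A2/A3 P8 similar
  -> R4 @ bar 7 tick 0 v(0, 1): B2/F3 TT untreated
  -> R2 @ bar 10 tick 0 v(0, 1): C3/E3 M3 -> D3/D4 P8 similar
  -> R7 @ bar 10 tick 0 v(1,): E3->D4 leap 10st

(2, 0, R2, (0, 1))
(6, 0, R2, (0, 1))
(7, 0, R4, (0, 1))
(10, 0, R2, (0, 1))
(10, 0, R7, (1,))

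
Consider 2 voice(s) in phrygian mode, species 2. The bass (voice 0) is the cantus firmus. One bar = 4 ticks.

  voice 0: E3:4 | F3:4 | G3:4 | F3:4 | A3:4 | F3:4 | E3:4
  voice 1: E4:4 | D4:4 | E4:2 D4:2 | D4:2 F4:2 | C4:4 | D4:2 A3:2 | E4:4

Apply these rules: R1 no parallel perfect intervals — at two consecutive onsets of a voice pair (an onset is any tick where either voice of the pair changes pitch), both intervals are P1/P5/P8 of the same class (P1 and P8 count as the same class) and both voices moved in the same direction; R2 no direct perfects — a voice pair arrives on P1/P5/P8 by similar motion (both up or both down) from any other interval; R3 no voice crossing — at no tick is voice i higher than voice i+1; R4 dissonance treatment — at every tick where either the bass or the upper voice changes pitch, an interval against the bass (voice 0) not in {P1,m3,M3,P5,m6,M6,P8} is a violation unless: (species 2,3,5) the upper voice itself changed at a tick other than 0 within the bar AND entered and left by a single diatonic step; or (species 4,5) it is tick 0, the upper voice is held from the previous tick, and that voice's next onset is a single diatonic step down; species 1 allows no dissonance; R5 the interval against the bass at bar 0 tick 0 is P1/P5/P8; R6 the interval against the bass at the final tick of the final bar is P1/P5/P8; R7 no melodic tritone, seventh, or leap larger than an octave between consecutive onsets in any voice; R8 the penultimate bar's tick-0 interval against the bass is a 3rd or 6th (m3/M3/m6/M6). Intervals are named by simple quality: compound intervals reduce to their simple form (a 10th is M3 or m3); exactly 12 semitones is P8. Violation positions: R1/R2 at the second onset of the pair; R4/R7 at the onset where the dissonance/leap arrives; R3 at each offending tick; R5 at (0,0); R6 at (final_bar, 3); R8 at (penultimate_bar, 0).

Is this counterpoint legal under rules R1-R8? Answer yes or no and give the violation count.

Yes (0 violations)

bar 0: v0=E3 v1=E4 (P8)
bar 1: v0=F3 v1=D4 (M6)
bar 2: v0=G3 v1=E4 (M6)
bar 3: v0=F3 v1=D4 (M6)
bar 4: v0=A3 v1=C4 (m3)
bar 5: v0=F3 v1=D4 (M6)
bar 6: v0=E3 v1=E4 (P8)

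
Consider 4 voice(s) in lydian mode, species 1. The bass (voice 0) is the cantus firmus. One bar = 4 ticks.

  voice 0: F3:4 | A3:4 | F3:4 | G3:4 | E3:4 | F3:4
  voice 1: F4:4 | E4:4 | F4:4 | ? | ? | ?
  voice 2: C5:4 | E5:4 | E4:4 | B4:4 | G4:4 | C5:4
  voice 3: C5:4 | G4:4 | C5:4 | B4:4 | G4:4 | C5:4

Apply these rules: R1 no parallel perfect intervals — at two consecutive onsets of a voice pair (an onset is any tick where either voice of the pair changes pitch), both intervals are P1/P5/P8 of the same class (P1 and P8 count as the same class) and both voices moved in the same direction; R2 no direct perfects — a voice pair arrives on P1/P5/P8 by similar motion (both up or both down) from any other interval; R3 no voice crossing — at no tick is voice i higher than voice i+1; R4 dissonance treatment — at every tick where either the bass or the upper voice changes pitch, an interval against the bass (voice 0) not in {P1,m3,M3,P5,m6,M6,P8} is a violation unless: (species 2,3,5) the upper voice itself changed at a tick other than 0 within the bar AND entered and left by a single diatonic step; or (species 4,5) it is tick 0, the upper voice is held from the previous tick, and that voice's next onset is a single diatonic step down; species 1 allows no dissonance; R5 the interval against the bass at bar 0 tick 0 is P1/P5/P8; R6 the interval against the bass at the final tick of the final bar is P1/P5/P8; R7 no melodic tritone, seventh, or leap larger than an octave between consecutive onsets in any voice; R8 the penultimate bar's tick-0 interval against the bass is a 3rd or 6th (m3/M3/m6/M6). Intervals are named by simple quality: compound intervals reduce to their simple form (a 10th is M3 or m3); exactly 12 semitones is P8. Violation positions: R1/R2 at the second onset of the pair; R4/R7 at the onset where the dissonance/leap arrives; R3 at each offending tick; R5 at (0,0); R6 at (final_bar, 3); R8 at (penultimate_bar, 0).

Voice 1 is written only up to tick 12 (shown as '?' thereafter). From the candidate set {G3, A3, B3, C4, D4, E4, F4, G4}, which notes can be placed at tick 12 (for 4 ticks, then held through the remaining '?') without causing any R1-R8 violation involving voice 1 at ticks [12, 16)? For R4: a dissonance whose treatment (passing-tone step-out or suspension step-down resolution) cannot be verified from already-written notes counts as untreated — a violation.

G3: violates R7
A3: violates R4
B3: violates R2,R7
C4: violates R4
D4: legal
E4: violates R1
F4: violates R4
G4: violates R1

{D4}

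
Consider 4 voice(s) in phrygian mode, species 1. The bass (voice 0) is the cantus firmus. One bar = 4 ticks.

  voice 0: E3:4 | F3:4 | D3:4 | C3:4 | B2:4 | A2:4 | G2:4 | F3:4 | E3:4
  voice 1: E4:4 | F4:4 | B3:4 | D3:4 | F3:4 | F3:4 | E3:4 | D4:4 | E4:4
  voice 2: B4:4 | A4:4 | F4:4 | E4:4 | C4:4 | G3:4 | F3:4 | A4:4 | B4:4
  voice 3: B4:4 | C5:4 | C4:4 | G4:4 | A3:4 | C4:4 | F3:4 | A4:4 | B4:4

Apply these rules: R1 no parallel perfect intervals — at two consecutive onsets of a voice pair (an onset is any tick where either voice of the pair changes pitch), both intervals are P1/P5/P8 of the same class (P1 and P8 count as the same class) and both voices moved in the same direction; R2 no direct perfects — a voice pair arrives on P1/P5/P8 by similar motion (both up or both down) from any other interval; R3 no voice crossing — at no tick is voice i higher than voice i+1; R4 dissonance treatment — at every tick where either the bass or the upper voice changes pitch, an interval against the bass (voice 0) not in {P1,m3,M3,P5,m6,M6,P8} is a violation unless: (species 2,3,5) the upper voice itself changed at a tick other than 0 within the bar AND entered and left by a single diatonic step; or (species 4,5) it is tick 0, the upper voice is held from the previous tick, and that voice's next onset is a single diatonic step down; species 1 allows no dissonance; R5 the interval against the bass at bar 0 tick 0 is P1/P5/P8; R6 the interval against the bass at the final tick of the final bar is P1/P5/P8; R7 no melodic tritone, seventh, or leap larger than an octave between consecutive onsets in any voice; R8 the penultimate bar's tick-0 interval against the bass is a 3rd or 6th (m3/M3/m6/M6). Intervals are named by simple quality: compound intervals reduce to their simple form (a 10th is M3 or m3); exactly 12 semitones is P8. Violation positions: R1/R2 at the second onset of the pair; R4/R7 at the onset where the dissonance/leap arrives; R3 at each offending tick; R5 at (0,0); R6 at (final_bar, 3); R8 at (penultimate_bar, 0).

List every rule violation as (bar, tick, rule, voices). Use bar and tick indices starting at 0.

bar 0: v0=E3 v1=E4 v2=B4 v3=B4 downbeat P5
bar 1: v0=F3 v1=F4 v2=A4 v3=C5 downbeat P5
bar 2: v0=D3 v1=B3 v2=F4 v3=C4 downbeat m7
bar 3: v0=C3 v1=D3 v2=E4 v3=G4 downbeat P5
bar 4: v0=B2 v1=F3 v2=C4 v3=A3 downbeat m7
bar 5: v0=A2 v1=F3 v2=G3 v3=C4 downbeat m3
bar 6: v0=G2 v1=E3 v2=F3 v3=F3 downbeat m7
bar 7: v0=F3 v1=D4 v2=A4 v3=A4 downbeat M3
bar 8: v0=E3 v1=E4 v2=B4 v3=B4 downbeat P5
  -> R1 @ bar 1 tick 0 v(0, 1): E3/E4 P8 -> F3/F4 P8 similar
  -> R1 @ bar 1 tick 0 v(0, 3): E3/B4 P5 -> F3/C5 P5 similar
  -> R1 @ bar 1 tick 0 v(1, 3): E4/B4 P5 -> F4/C5 P5 similar
  -> R3 @ bar 2 tick 0 v(2, 3): F4 above C4
  -> R4 @ bar 2 tick 0 v(0, 3): D3/C4 m7 untreated
  -> R7 @ bar 2 tick 0 v(1,): F4->B3 leap 6st
  -> R3 @ bar 2 tick 1 v(2, 3): F4 above C4
  -> R3 @ bar 2 tick 2 v(2, 3): F4 above C4
  -> R3 @ bar 2 tick 3 v(2, 3): F4 above C4
  -> R4 @ bar 3 tick 0 v(0, 1): C3/D3 M2 untreated
  -> R3 @ bar 4 tick 0 v(2, 3): C4 above A3
  -> R4 @ bar 4 tick 0 v(0, 1): B2/F3 TT untreated
  -> R4 @ bar 4 tick 0 v(0, 2): B2/C4 m2 untreated
  -> R4 @ bar 4 tick 0 v(0, 3): B2/A3 m7 untreated
  -> R7 @ bar 4 tick 0 v(3,): G4->A3 leap 10st
  -> R3 @ bar 4 tick 1 v(2, 3): C4 above A3
  -> R3 @ bar 4 tick 2 v(2, 3): C4 above A3
  -> R3 @ bar 4 tick 3 v(2, 3): C4 above A3
  -> R4 @ bar 5 tick 0 v(0, 2): A2/G3 m7 untreated
  -> R2 @ bar 6 tick 0 v(2, 3): G3/C4 P4 -> F3/F3 P1 similar
  -> R4 @ bar 6 tick 0 v(0, 2): G2/F3 m7 untreated
  -> R4 @ bar 6 tick 0 v(0, 3): G2/F3 m7 untreated
  -> R1 @ bar 7 tick 0 v(2, 3): F3/F3 P1 -> A4/A4 P1 similar
  -> R2 @ bar 7 tick 0 v(1, 2): E3/F3 m2 -> D4/A4 P5 similar
  -> R2 @ bar 7 tick 0 v(1, 3): E3/F3 m2 -> D4/A4 P5 similar
  -> R7 @ bar 7 tick 0 v(0,): G2->F3 leap 10st
  -> R7 @ bar 7 tick 0 v(1,): E3->D4 leap 10st
  -> R7 @ bar 7 tick 0 v(2,): F3->A4 leap 16st
  -> R7 @ bar 7 tick 0 v(3,): F3->A4 leap 16st
  -> R1 @ bar 8 tick 0 v(1, 2): D4/A4 P5 -> E4/B4 P5 similar
  -> R1 @ bar 8 tick 0 v(1, 3): D4/A4 P5 -> E4/B4 P5 similar
  -> R1 @ bar 8 tick 0 v(2, 3): A4/A4 P1 -> B4/B4 P1 similar

(1, 0, R1, (0, 1))
(1, 0, R1, (0, 3))
(1, 0, R1, (1, 3))
(2, 0, R3, (2, 3))
(2, 0, R4, (0, 3))
(2, 0, R7, (1,))
(2, 1, R3, (2, 3))
(2, 2, R3, (2, 3))
(2, 3, R3, (2, 3))
(3, 0, R4, (0, 1))
(4, 0, R3, (2, 3))
(4, 0, R4, (0, 1))
(4, 0, R4, (0, 2))
(4, 0, R4, (0, 3))
(4, 0, R7, (3,))
(4, 1, R3, (2, 3))
(4, 2, R3, (2, 3))
(4, 3, R3, (2, 3))
(5, 0, R4, (0, 2))
(6, 0, R2, (2, 3))
(6, 0, R4, (0, 2))
(6, 0, R4, (0, 3))
(7, 0, R1, (2, 3))
(7, 0, R2, (1, 2))
(7, 0, R2, (1, 3))
(7, 0, R7, (0,))
(7, 0, R7, (1,))
(7, 0, R7, (2,))
(7, 0, R7, (3,))
(8, 0, R1, (1, 2))
(8, 0, R1, (1, 3))
(8, 0, R1, (2, 3))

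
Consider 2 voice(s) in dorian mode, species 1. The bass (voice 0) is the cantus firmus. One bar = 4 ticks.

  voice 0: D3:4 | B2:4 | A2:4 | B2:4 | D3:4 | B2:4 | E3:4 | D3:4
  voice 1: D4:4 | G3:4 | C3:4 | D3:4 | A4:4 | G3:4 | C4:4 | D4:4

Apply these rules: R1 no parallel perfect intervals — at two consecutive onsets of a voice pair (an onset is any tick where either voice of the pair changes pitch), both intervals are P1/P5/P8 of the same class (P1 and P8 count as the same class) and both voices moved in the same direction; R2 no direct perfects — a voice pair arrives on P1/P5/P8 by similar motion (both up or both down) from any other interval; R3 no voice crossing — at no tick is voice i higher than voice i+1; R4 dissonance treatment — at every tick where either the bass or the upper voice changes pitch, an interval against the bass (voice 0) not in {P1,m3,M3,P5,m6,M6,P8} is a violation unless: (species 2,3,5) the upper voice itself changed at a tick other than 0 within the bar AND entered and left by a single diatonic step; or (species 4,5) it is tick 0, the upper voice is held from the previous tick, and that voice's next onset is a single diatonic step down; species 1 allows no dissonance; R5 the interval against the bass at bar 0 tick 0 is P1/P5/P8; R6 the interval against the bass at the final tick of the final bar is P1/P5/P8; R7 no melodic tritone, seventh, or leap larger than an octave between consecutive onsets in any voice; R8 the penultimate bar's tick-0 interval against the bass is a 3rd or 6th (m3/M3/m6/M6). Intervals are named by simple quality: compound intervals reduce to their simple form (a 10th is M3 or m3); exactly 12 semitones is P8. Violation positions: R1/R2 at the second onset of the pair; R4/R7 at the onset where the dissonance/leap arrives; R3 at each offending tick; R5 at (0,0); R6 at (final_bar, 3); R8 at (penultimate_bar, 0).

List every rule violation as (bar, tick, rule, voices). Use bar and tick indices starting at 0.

(4, 0, R2, (0, 1))
(4, 0, R7, (1,))
(5, 0, R7, (1,))

bar 0: v0=D3 v1=D4 downbeat P8
bar 1: v0=B2 v1=G3 downbeat m6
bar 2: v0=A2 v1=C3 downbeat m3
bar 3: v0=B2 v1=D3 downbeat m3
bar 4: v0=D3 v1=A4 downbeat P5
bar 5: v0=B2 v1=G3 downbeat m6
bar 6: v0=E3 v1=C4 downbeat m6
bar 7: v0=D3 v1=D4 downbeat P8
  -> R2 @ bar 4 tick 0 v(0, 1): B2/D3 m3 -> D3/A4 P5 similar
  -> R7 @ bar 4 tick 0 v(1,): D3->A4 leap 19st
  -> R7 @ bar 5 tick 0 v(1,): A4->G3 leap 14st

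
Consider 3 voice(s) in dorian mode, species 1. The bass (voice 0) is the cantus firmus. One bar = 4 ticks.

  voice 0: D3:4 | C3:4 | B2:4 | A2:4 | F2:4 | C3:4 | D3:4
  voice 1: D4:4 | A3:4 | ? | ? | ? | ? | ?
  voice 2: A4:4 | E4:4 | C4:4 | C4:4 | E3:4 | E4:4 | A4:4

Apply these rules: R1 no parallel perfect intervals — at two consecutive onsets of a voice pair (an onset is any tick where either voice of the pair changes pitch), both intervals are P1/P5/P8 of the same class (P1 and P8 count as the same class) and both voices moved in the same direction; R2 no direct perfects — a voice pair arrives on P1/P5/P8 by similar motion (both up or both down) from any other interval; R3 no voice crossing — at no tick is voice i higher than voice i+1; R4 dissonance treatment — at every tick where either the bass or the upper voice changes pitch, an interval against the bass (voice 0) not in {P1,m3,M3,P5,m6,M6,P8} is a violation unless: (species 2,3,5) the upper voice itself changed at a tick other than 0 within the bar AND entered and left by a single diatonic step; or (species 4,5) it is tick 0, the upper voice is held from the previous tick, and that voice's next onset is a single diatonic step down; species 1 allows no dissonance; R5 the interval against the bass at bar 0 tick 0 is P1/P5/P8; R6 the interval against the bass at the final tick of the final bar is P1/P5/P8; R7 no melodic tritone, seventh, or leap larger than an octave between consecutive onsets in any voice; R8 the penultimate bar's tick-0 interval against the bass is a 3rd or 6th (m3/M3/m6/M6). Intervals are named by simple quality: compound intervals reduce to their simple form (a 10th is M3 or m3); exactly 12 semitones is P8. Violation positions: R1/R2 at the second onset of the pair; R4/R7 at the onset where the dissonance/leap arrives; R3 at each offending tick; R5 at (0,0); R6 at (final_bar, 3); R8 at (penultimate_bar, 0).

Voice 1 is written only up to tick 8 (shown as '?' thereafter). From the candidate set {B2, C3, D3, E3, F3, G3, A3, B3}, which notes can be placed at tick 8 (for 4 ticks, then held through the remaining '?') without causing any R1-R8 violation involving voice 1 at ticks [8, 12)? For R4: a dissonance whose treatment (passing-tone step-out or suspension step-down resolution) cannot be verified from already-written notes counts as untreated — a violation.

B2: violates R2,R7
C3: violates R2,R4
D3: legal
E3: violates R4
F3: violates R1,R4
G3: legal
A3: violates R4
B3: legal

{B3, D3, G3}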